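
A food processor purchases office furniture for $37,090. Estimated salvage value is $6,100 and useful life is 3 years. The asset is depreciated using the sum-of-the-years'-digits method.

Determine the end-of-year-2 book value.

Depreciable base = $37,090 − $6,100 = $30,990.
Sum of the years' digits = 3+2+1 = 6.
Year 1: $30,990 × 3/6 = $15,495. Book value $21,595.
Year 2: $30,990 × 2/6 = $10,330. Book value $11,265.

$11,265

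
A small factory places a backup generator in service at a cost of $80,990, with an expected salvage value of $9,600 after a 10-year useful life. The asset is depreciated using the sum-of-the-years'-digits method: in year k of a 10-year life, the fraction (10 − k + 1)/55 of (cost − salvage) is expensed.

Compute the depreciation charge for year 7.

Depreciable base = $80,990 − $9,600 = $71,390.
Sum of the years' digits = 10+9+8+7+6+5+4+3+2+1 = 55.
Year 1: $71,390 × 10/55 = $12,980. Book value $68,010.
Year 2: $71,390 × 9/55 = $11,682. Book value $56,328.
Year 3: $71,390 × 8/55 = $10,384. Book value $45,944.
Year 4: $71,390 × 7/55 = $9,086. Book value $36,858.
Year 5: $71,390 × 6/55 = $7,788. Book value $29,070.
Year 6: $71,390 × 5/55 = $6,490. Book value $22,580.
Year 7: $71,390 × 4/55 = $5,192. Book value $17,388.

$5,192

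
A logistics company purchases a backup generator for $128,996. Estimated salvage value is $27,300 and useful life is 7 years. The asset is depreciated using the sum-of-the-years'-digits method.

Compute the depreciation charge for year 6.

$7,264

Depreciable base = $128,996 − $27,300 = $101,696.
Sum of the years' digits = 7+6+5+4+3+2+1 = 28.
Year 1: $101,696 × 7/28 = $25,424. Book value $103,572.
Year 2: $101,696 × 6/28 = $21,792. Book value $81,780.
Year 3: $101,696 × 5/28 = $18,160. Book value $63,620.
Year 4: $101,696 × 4/28 = $14,528. Book value $49,092.
Year 5: $101,696 × 3/28 = $10,896. Book value $38,196.
Year 6: $101,696 × 2/28 = $7,264. Book value $30,932.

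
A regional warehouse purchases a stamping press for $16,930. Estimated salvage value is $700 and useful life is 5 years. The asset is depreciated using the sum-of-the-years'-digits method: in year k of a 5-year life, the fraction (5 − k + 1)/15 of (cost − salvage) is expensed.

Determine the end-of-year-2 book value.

Depreciable base = $16,930 − $700 = $16,230.
Sum of the years' digits = 5+4+3+2+1 = 15.
Year 1: $16,230 × 5/15 = $5,410. Book value $11,520.
Year 2: $16,230 × 4/15 = $4,328. Book value $7,192.

$7,192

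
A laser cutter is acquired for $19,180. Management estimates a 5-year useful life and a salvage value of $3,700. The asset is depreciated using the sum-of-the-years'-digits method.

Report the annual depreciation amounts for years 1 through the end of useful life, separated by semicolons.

$5,160; $4,128; $3,096; $2,064; $1,032

Depreciable base = $19,180 − $3,700 = $15,480.
Sum of the years' digits = 5+4+3+2+1 = 15.
Year 1: $15,480 × 5/15 = $5,160. Book value $14,020.
Year 2: $15,480 × 4/15 = $4,128. Book value $9,892.
Year 3: $15,480 × 3/15 = $3,096. Book value $6,796.
Year 4: $15,480 × 2/15 = $2,064. Book value $4,732.
Year 5: $15,480 × 1/15 = $1,032. Book value $3,700.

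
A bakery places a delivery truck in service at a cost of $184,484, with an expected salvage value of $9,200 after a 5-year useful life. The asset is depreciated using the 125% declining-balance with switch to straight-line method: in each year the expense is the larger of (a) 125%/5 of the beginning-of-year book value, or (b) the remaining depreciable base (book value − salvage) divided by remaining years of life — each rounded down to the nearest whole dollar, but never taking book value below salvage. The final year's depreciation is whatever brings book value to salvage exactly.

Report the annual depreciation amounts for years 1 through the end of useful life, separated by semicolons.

Depreciable base = $184,484 − $9,200 = $175,284.
Year 1: DB = ⌊$184,484 × 125%/5⌋ = $46,121; SL = ⌊$175,284/5⌋ = $35,056 → take DB $46,121. Book value $138,363.
Year 2: DB = ⌊$138,363 × 125%/5⌋ = $34,590; SL = ⌊$129,163/4⌋ = $32,290 → take DB $34,590. Book value $103,773.
Year 3: DB = ⌊$103,773 × 125%/5⌋ = $25,943; SL = ⌊$94,573/3⌋ = $31,524 → take SL $31,524. Book value $72,249.
Year 4: DB = ⌊$72,249 × 125%/5⌋ = $18,062; SL = ⌊$63,049/2⌋ = $31,524 → take SL $31,524. Book value $40,725.
Year 5 (final): $40,725 − $9,200 = $31,525. Book value $9,200.

$46,121; $34,590; $31,524; $31,524; $31,525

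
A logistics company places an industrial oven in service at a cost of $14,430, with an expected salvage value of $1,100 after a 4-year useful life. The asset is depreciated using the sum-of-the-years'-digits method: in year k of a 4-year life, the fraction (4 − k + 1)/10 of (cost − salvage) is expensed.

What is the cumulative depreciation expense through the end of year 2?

Depreciable base = $14,430 − $1,100 = $13,330.
Sum of the years' digits = 4+3+2+1 = 10.
Year 1: $13,330 × 4/10 = $5,332. Book value $9,098.
Year 2: $13,330 × 3/10 = $3,999. Book value $5,099.
Accumulated through year 2 = $14,430 − $5,099 = $9,331.

$9,331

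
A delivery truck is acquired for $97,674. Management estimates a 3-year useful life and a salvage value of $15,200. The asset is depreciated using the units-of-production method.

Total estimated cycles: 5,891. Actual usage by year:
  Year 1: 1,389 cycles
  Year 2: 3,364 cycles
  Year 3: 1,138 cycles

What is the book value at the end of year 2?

$31,132

Depreciable base = $97,674 − $15,200 = $82,474.
Rate = $82,474 / 5,891 cycles = $14 per cycle.
Year 1: 1,389 × $14 = $19,446. Book value $78,228.
Year 2: 3,364 × $14 = $47,096. Book value $31,132.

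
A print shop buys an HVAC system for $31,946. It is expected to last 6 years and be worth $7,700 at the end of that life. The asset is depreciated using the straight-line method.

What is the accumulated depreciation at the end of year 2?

Depreciable base = $31,946 − $7,700 = $24,246.
Annual expense = $24,246 / 6 = $4,041.
End of year 1: book value $27,905.
End of year 2: book value $23,864.
Accumulated through year 2 = $31,946 − $23,864 = $8,082.

$8,082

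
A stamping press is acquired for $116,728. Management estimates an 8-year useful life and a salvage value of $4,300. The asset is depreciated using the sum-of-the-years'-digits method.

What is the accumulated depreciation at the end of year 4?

Depreciable base = $116,728 − $4,300 = $112,428.
Sum of the years' digits = 8+7+6+5+4+3+2+1 = 36.
Year 1: $112,428 × 8/36 = $24,984. Book value $91,744.
Year 2: $112,428 × 7/36 = $21,861. Book value $69,883.
Year 3: $112,428 × 6/36 = $18,738. Book value $51,145.
Year 4: $112,428 × 5/36 = $15,615. Book value $35,530.
Accumulated through year 4 = $116,728 − $35,530 = $81,198.

$81,198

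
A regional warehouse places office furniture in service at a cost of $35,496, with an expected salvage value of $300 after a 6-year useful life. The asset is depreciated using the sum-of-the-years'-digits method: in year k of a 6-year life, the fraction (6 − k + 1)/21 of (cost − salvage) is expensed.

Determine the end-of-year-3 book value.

$10,356

Depreciable base = $35,496 − $300 = $35,196.
Sum of the years' digits = 6+5+4+3+2+1 = 21.
Year 1: $35,196 × 6/21 = $10,056. Book value $25,440.
Year 2: $35,196 × 5/21 = $8,380. Book value $17,060.
Year 3: $35,196 × 4/21 = $6,704. Book value $10,356.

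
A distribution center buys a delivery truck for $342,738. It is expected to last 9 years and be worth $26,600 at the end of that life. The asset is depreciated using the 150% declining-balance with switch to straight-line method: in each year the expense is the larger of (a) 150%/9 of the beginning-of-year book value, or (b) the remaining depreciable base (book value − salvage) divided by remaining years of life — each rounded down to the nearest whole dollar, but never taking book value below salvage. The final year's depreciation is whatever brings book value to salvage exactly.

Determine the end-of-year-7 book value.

$82,076

Depreciable base = $342,738 − $26,600 = $316,138.
Year 1: DB = ⌊$342,738 × 150%/9⌋ = $57,123; SL = ⌊$316,138/9⌋ = $35,126 → take DB $57,123. Book value $285,615.
Year 2: DB = ⌊$285,615 × 150%/9⌋ = $47,602; SL = ⌊$259,015/8⌋ = $32,376 → take DB $47,602. Book value $238,013.
Year 3: DB = ⌊$238,013 × 150%/9⌋ = $39,668; SL = ⌊$211,413/7⌋ = $30,201 → take DB $39,668. Book value $198,345.
Year 4: DB = ⌊$198,345 × 150%/9⌋ = $33,057; SL = ⌊$171,745/6⌋ = $28,624 → take DB $33,057. Book value $165,288.
Year 5: DB = ⌊$165,288 × 150%/9⌋ = $27,548; SL = ⌊$138,688/5⌋ = $27,737 → take SL $27,737. Book value $137,551.
Year 6: DB = ⌊$137,551 × 150%/9⌋ = $22,925; SL = ⌊$110,951/4⌋ = $27,737 → take SL $27,737. Book value $109,814.
Year 7: DB = ⌊$109,814 × 150%/9⌋ = $18,302; SL = ⌊$83,214/3⌋ = $27,738 → take SL $27,738. Book value $82,076.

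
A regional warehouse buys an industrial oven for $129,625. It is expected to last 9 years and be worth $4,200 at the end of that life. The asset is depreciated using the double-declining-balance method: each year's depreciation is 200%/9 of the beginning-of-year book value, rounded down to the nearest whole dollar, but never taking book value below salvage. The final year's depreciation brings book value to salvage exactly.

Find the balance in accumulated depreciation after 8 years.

Depreciable base = $129,625 − $4,200 = $125,425.
Year 1: ⌊$129,625 × 200%/9⌋ = $28,805. Book value $100,820.
Year 2: ⌊$100,820 × 200%/9⌋ = $22,404. Book value $78,416.
Year 3: ⌊$78,416 × 200%/9⌋ = $17,425. Book value $60,991.
Year 4: ⌊$60,991 × 200%/9⌋ = $13,553. Book value $47,438.
Year 5: ⌊$47,438 × 200%/9⌋ = $10,541. Book value $36,897.
Year 6: ⌊$36,897 × 200%/9⌋ = $8,199. Book value $28,698.
Year 7: ⌊$28,698 × 200%/9⌋ = $6,377. Book value $22,321.
Year 8: ⌊$22,321 × 200%/9⌋ = $4,960. Book value $17,361.
Accumulated through year 8 = $129,625 − $17,361 = $112,264.

$112,264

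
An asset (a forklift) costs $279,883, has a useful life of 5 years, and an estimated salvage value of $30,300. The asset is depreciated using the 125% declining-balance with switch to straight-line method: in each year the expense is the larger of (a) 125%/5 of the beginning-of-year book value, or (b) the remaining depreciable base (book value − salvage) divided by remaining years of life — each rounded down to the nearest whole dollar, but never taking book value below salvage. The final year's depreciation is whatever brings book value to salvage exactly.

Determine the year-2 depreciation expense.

$52,478

Depreciable base = $279,883 − $30,300 = $249,583.
Year 1: DB = ⌊$279,883 × 125%/5⌋ = $69,970; SL = ⌊$249,583/5⌋ = $49,916 → take DB $69,970. Book value $209,913.
Year 2: DB = ⌊$209,913 × 125%/5⌋ = $52,478; SL = ⌊$179,613/4⌋ = $44,903 → take DB $52,478. Book value $157,435.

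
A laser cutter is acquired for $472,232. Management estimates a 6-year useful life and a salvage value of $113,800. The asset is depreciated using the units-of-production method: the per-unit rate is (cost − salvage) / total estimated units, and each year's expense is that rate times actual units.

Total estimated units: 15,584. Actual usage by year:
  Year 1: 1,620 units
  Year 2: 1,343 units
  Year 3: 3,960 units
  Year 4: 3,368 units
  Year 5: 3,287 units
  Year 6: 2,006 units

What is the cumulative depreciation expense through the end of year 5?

Depreciable base = $472,232 − $113,800 = $358,432.
Rate = $358,432 / 15,584 units = $23 per unit.
Year 1: 1,620 × $23 = $37,260. Book value $434,972.
Year 2: 1,343 × $23 = $30,889. Book value $404,083.
Year 3: 3,960 × $23 = $91,080. Book value $313,003.
Year 4: 3,368 × $23 = $77,464. Book value $235,539.
Year 5: 3,287 × $23 = $75,601. Book value $159,938.
Accumulated through year 5 = $472,232 − $159,938 = $312,294.

$312,294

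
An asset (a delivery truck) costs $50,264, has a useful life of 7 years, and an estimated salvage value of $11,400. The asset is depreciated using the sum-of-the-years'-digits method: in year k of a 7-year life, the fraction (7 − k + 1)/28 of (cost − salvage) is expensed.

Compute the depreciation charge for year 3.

Depreciable base = $50,264 − $11,400 = $38,864.
Sum of the years' digits = 7+6+5+4+3+2+1 = 28.
Year 1: $38,864 × 7/28 = $9,716. Book value $40,548.
Year 2: $38,864 × 6/28 = $8,328. Book value $32,220.
Year 3: $38,864 × 5/28 = $6,940. Book value $25,280.

$6,940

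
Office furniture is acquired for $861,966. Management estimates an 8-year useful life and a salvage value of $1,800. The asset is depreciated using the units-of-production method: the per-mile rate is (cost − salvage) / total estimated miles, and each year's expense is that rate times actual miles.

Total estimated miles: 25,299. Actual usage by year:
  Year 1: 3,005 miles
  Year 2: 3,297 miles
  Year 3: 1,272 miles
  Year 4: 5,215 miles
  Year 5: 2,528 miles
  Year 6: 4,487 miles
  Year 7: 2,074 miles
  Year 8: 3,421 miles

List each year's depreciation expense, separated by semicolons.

$102,170; $112,098; $43,248; $177,310; $85,952; $152,558; $70,516; $116,314

Depreciable base = $861,966 − $1,800 = $860,166.
Rate = $860,166 / 25,299 miles = $34 per mile.
Year 1: 3,005 × $34 = $102,170. Book value $759,796.
Year 2: 3,297 × $34 = $112,098. Book value $647,698.
Year 3: 1,272 × $34 = $43,248. Book value $604,450.
Year 4: 5,215 × $34 = $177,310. Book value $427,140.
Year 5: 2,528 × $34 = $85,952. Book value $341,188.
Year 6: 4,487 × $34 = $152,558. Book value $188,630.
Year 7: 2,074 × $34 = $70,516. Book value $118,114.
Year 8: 3,421 × $34 = $116,314. Book value $1,800.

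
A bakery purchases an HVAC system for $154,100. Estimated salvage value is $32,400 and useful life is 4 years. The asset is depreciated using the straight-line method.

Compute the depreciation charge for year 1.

$30,425

Depreciable base = $154,100 − $32,400 = $121,700.
Annual expense = $121,700 / 4 = $30,425.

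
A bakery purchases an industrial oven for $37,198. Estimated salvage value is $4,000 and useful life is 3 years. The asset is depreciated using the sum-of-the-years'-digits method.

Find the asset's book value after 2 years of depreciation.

Depreciable base = $37,198 − $4,000 = $33,198.
Sum of the years' digits = 3+2+1 = 6.
Year 1: $33,198 × 3/6 = $16,599. Book value $20,599.
Year 2: $33,198 × 2/6 = $11,066. Book value $9,533.

$9,533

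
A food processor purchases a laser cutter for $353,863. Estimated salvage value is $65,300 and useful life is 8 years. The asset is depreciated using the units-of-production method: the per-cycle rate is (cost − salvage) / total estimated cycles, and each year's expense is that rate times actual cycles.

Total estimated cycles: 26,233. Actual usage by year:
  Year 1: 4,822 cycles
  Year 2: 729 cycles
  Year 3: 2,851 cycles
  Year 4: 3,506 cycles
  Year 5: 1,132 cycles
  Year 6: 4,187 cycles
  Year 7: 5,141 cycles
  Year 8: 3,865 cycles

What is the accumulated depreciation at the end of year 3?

Depreciable base = $353,863 − $65,300 = $288,563.
Rate = $288,563 / 26,233 cycles = $11 per cycle.
Year 1: 4,822 × $11 = $53,042. Book value $300,821.
Year 2: 729 × $11 = $8,019. Book value $292,802.
Year 3: 2,851 × $11 = $31,361. Book value $261,441.
Accumulated through year 3 = $353,863 − $261,441 = $92,422.

$92,422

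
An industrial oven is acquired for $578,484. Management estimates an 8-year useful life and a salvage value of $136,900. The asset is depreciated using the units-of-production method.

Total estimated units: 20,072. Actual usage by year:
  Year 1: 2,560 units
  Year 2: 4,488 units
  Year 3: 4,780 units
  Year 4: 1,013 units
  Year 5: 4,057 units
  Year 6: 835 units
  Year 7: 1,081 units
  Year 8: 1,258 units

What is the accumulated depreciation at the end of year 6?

$390,126

Depreciable base = $578,484 − $136,900 = $441,584.
Rate = $441,584 / 20,072 units = $22 per unit.
Year 1: 2,560 × $22 = $56,320. Book value $522,164.
Year 2: 4,488 × $22 = $98,736. Book value $423,428.
Year 3: 4,780 × $22 = $105,160. Book value $318,268.
Year 4: 1,013 × $22 = $22,286. Book value $295,982.
Year 5: 4,057 × $22 = $89,254. Book value $206,728.
Year 6: 835 × $22 = $18,370. Book value $188,358.
Accumulated through year 6 = $578,484 − $188,358 = $390,126.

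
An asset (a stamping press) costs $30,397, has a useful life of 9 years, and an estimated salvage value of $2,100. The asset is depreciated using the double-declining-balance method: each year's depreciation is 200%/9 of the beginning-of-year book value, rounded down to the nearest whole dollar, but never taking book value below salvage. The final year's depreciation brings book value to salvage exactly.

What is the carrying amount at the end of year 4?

$11,125

Depreciable base = $30,397 − $2,100 = $28,297.
Year 1: ⌊$30,397 × 200%/9⌋ = $6,754. Book value $23,643.
Year 2: ⌊$23,643 × 200%/9⌋ = $5,254. Book value $18,389.
Year 3: ⌊$18,389 × 200%/9⌋ = $4,086. Book value $14,303.
Year 4: ⌊$14,303 × 200%/9⌋ = $3,178. Book value $11,125.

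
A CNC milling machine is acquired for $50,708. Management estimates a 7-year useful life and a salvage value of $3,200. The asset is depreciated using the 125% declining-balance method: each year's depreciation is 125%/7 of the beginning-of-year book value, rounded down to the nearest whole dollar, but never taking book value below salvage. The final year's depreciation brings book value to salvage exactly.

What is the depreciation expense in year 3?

Depreciable base = $50,708 − $3,200 = $47,508.
Year 1: ⌊$50,708 × 125%/7⌋ = $9,055. Book value $41,653.
Year 2: ⌊$41,653 × 125%/7⌋ = $7,438. Book value $34,215.
Year 3: ⌊$34,215 × 125%/7⌋ = $6,109. Book value $28,106.

$6,109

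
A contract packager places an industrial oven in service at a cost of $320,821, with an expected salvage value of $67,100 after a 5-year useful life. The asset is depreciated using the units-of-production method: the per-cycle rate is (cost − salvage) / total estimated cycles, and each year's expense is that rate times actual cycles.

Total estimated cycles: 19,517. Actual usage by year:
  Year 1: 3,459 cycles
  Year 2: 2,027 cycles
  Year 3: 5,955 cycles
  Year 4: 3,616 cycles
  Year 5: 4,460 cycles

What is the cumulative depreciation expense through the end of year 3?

Depreciable base = $320,821 − $67,100 = $253,721.
Rate = $253,721 / 19,517 cycles = $13 per cycle.
Year 1: 3,459 × $13 = $44,967. Book value $275,854.
Year 2: 2,027 × $13 = $26,351. Book value $249,503.
Year 3: 5,955 × $13 = $77,415. Book value $172,088.
Accumulated through year 3 = $320,821 − $172,088 = $148,733.

$148,733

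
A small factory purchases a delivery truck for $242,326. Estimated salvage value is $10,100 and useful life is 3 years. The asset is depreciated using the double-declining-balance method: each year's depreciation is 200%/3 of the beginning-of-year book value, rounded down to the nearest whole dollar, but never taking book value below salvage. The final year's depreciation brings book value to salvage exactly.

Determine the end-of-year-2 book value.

Depreciable base = $242,326 − $10,100 = $232,226.
Year 1: ⌊$242,326 × 200%/3⌋ = $161,550. Book value $80,776.
Year 2: ⌊$80,776 × 200%/3⌋ = $53,850. Book value $26,926.

$26,926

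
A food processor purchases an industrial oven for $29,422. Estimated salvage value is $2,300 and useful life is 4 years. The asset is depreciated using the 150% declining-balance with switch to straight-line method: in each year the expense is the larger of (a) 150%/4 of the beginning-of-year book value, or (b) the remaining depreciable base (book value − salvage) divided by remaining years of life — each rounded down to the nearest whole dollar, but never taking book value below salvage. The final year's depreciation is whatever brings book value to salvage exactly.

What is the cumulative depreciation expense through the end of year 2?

$17,928

Depreciable base = $29,422 − $2,300 = $27,122.
Year 1: DB = ⌊$29,422 × 150%/4⌋ = $11,033; SL = ⌊$27,122/4⌋ = $6,780 → take DB $11,033. Book value $18,389.
Year 2: DB = ⌊$18,389 × 150%/4⌋ = $6,895; SL = ⌊$16,089/3⌋ = $5,363 → take DB $6,895. Book value $11,494.
Accumulated through year 2 = $29,422 − $11,494 = $17,928.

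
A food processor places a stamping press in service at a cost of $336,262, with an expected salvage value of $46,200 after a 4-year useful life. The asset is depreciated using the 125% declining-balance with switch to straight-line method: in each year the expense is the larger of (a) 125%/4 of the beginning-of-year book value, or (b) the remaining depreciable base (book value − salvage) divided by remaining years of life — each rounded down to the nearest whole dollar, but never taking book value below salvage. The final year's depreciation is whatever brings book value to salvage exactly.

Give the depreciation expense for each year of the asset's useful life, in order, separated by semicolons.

Depreciable base = $336,262 − $46,200 = $290,062.
Year 1: DB = ⌊$336,262 × 125%/4⌋ = $105,081; SL = ⌊$290,062/4⌋ = $72,515 → take DB $105,081. Book value $231,181.
Year 2: DB = ⌊$231,181 × 125%/4⌋ = $72,244; SL = ⌊$184,981/3⌋ = $61,660 → take DB $72,244. Book value $158,937.
Year 3: DB = ⌊$158,937 × 125%/4⌋ = $49,667; SL = ⌊$112,737/2⌋ = $56,368 → take SL $56,368. Book value $102,569.
Year 4 (final): $102,569 − $46,200 = $56,369. Book value $46,200.

$105,081; $72,244; $56,368; $56,369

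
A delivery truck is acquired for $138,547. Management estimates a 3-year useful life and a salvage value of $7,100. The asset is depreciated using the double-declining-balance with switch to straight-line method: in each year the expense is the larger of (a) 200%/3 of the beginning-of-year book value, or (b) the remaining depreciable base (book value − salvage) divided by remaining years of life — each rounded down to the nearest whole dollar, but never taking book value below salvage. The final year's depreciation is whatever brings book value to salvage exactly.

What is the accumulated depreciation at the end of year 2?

$123,152

Depreciable base = $138,547 − $7,100 = $131,447.
Year 1: DB = ⌊$138,547 × 200%/3⌋ = $92,364; SL = ⌊$131,447/3⌋ = $43,815 → take DB $92,364. Book value $46,183.
Year 2: DB = ⌊$46,183 × 200%/3⌋ = $30,788; SL = ⌊$39,083/2⌋ = $19,541 → take DB $30,788. Book value $15,395.
Accumulated through year 2 = $138,547 − $15,395 = $123,152.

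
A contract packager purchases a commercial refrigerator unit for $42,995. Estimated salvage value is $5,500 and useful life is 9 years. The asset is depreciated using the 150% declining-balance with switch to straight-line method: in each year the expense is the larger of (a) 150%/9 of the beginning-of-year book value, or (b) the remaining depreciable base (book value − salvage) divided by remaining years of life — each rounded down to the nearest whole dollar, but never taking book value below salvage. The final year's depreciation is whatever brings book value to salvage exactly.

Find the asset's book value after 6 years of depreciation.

$14,335

Depreciable base = $42,995 − $5,500 = $37,495.
Year 1: DB = ⌊$42,995 × 150%/9⌋ = $7,165; SL = ⌊$37,495/9⌋ = $4,166 → take DB $7,165. Book value $35,830.
Year 2: DB = ⌊$35,830 × 150%/9⌋ = $5,971; SL = ⌊$30,330/8⌋ = $3,791 → take DB $5,971. Book value $29,859.
Year 3: DB = ⌊$29,859 × 150%/9⌋ = $4,976; SL = ⌊$24,359/7⌋ = $3,479 → take DB $4,976. Book value $24,883.
Year 4: DB = ⌊$24,883 × 150%/9⌋ = $4,147; SL = ⌊$19,383/6⌋ = $3,230 → take DB $4,147. Book value $20,736.
Year 5: DB = ⌊$20,736 × 150%/9⌋ = $3,456; SL = ⌊$15,236/5⌋ = $3,047 → take DB $3,456. Book value $17,280.
Year 6: DB = ⌊$17,280 × 150%/9⌋ = $2,880; SL = ⌊$11,780/4⌋ = $2,945 → take SL $2,945. Book value $14,335.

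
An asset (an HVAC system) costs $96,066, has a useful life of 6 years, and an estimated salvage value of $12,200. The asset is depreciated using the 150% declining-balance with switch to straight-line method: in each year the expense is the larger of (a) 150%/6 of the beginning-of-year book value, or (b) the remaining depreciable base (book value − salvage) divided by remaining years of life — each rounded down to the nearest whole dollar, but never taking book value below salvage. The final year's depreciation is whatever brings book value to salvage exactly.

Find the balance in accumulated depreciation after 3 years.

$55,537

Depreciable base = $96,066 − $12,200 = $83,866.
Year 1: DB = ⌊$96,066 × 150%/6⌋ = $24,016; SL = ⌊$83,866/6⌋ = $13,977 → take DB $24,016. Book value $72,050.
Year 2: DB = ⌊$72,050 × 150%/6⌋ = $18,012; SL = ⌊$59,850/5⌋ = $11,970 → take DB $18,012. Book value $54,038.
Year 3: DB = ⌊$54,038 × 150%/6⌋ = $13,509; SL = ⌊$41,838/4⌋ = $10,459 → take DB $13,509. Book value $40,529.
Accumulated through year 3 = $96,066 − $40,529 = $55,537.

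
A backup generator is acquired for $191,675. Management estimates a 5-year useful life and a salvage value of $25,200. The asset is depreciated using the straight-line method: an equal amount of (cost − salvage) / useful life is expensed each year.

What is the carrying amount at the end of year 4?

$58,495

Depreciable base = $191,675 − $25,200 = $166,475.
Annual expense = $166,475 / 5 = $33,295.
End of year 1: book value $158,380.
End of year 2: book value $125,085.
End of year 3: book value $91,790.
End of year 4: book value $58,495.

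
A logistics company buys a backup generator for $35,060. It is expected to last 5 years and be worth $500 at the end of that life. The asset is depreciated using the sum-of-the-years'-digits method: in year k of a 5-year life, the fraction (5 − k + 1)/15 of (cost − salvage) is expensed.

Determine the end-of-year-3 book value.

$7,412

Depreciable base = $35,060 − $500 = $34,560.
Sum of the years' digits = 5+4+3+2+1 = 15.
Year 1: $34,560 × 5/15 = $11,520. Book value $23,540.
Year 2: $34,560 × 4/15 = $9,216. Book value $14,324.
Year 3: $34,560 × 3/15 = $6,912. Book value $7,412.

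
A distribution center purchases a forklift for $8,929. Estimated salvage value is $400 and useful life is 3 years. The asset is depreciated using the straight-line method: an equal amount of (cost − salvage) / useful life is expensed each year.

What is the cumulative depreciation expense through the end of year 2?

$5,686

Depreciable base = $8,929 − $400 = $8,529.
Annual expense = $8,529 / 3 = $2,843.
End of year 1: book value $6,086.
End of year 2: book value $3,243.
Accumulated through year 2 = $8,929 − $3,243 = $5,686.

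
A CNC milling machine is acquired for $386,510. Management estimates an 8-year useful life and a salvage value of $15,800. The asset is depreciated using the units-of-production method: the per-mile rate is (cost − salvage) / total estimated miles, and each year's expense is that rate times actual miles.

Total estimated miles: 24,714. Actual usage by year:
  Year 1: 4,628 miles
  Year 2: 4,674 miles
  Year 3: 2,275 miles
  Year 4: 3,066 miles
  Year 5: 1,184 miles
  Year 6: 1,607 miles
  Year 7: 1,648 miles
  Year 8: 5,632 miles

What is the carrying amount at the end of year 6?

$125,000

Depreciable base = $386,510 − $15,800 = $370,710.
Rate = $370,710 / 24,714 miles = $15 per mile.
Year 1: 4,628 × $15 = $69,420. Book value $317,090.
Year 2: 4,674 × $15 = $70,110. Book value $246,980.
Year 3: 2,275 × $15 = $34,125. Book value $212,855.
Year 4: 3,066 × $15 = $45,990. Book value $166,865.
Year 5: 1,184 × $15 = $17,760. Book value $149,105.
Year 6: 1,607 × $15 = $24,105. Book value $125,000.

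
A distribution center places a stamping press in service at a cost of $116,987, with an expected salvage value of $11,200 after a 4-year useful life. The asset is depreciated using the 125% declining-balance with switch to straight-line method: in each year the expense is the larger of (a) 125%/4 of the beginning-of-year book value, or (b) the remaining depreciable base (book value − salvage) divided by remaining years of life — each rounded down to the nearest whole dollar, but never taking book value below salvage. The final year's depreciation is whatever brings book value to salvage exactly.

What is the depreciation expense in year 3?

Depreciable base = $116,987 − $11,200 = $105,787.
Year 1: DB = ⌊$116,987 × 125%/4⌋ = $36,558; SL = ⌊$105,787/4⌋ = $26,446 → take DB $36,558. Book value $80,429.
Year 2: DB = ⌊$80,429 × 125%/4⌋ = $25,134; SL = ⌊$69,229/3⌋ = $23,076 → take DB $25,134. Book value $55,295.
Year 3: DB = ⌊$55,295 × 125%/4⌋ = $17,279; SL = ⌊$44,095/2⌋ = $22,047 → take SL $22,047. Book value $33,248.

$22,047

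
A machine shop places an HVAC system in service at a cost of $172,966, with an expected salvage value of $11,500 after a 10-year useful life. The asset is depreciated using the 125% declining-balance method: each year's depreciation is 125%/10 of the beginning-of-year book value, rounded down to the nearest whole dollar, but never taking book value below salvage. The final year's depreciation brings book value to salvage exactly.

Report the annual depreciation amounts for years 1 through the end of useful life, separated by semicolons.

$21,620; $18,918; $16,553; $14,484; $12,673; $11,089; $9,703; $8,490; $7,429; $40,507

Depreciable base = $172,966 − $11,500 = $161,466.
Year 1: ⌊$172,966 × 125%/10⌋ = $21,620. Book value $151,346.
Year 2: ⌊$151,346 × 125%/10⌋ = $18,918. Book value $132,428.
Year 3: ⌊$132,428 × 125%/10⌋ = $16,553. Book value $115,875.
Year 4: ⌊$115,875 × 125%/10⌋ = $14,484. Book value $101,391.
Year 5: ⌊$101,391 × 125%/10⌋ = $12,673. Book value $88,718.
Year 6: ⌊$88,718 × 125%/10⌋ = $11,089. Book value $77,629.
Year 7: ⌊$77,629 × 125%/10⌋ = $9,703. Book value $67,926.
Year 8: ⌊$67,926 × 125%/10⌋ = $8,490. Book value $59,436.
Year 9: ⌊$59,436 × 125%/10⌋ = $7,429. Book value $52,007.
Year 10 (final): $52,007 − $11,500 = $40,507. Book value $11,500.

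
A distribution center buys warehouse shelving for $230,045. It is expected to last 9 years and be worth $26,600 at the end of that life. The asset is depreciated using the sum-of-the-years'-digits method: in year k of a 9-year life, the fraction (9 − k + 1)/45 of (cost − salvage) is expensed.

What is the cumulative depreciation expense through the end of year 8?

Depreciable base = $230,045 − $26,600 = $203,445.
Sum of the years' digits = 9+8+7+6+5+4+3+2+1 = 45.
Year 1: $203,445 × 9/45 = $40,689. Book value $189,356.
Year 2: $203,445 × 8/45 = $36,168. Book value $153,188.
Year 3: $203,445 × 7/45 = $31,647. Book value $121,541.
Year 4: $203,445 × 6/45 = $27,126. Book value $94,415.
Year 5: $203,445 × 5/45 = $22,605. Book value $71,810.
Year 6: $203,445 × 4/45 = $18,084. Book value $53,726.
Year 7: $203,445 × 3/45 = $13,563. Book value $40,163.
Year 8: $203,445 × 2/45 = $9,042. Book value $31,121.
Accumulated through year 8 = $230,045 − $31,121 = $198,924.

$198,924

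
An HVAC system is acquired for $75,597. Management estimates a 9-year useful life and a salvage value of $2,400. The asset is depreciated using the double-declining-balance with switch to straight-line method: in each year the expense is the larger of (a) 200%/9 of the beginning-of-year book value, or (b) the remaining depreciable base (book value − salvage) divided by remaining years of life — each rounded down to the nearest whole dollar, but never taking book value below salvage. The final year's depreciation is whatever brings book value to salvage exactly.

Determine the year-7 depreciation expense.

Depreciable base = $75,597 − $2,400 = $73,197.
Year 1: DB = ⌊$75,597 × 200%/9⌋ = $16,799; SL = ⌊$73,197/9⌋ = $8,133 → take DB $16,799. Book value $58,798.
Year 2: DB = ⌊$58,798 × 200%/9⌋ = $13,066; SL = ⌊$56,398/8⌋ = $7,049 → take DB $13,066. Book value $45,732.
Year 3: DB = ⌊$45,732 × 200%/9⌋ = $10,162; SL = ⌊$43,332/7⌋ = $6,190 → take DB $10,162. Book value $35,570.
Year 4: DB = ⌊$35,570 × 200%/9⌋ = $7,904; SL = ⌊$33,170/6⌋ = $5,528 → take DB $7,904. Book value $27,666.
Year 5: DB = ⌊$27,666 × 200%/9⌋ = $6,148; SL = ⌊$25,266/5⌋ = $5,053 → take DB $6,148. Book value $21,518.
Year 6: DB = ⌊$21,518 × 200%/9⌋ = $4,781; SL = ⌊$19,118/4⌋ = $4,779 → take DB $4,781. Book value $16,737.
Year 7: DB = ⌊$16,737 × 200%/9⌋ = $3,719; SL = ⌊$14,337/3⌋ = $4,779 → take SL $4,779. Book value $11,958.

$4,779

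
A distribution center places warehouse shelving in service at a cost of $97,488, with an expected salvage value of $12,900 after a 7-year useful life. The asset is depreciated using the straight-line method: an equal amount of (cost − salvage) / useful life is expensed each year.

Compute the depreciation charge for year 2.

Depreciable base = $97,488 − $12,900 = $84,588.
Annual expense = $84,588 / 7 = $12,084.

$12,084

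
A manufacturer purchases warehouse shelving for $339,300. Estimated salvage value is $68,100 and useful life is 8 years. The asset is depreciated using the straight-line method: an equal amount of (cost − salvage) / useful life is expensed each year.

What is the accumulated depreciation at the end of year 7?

Depreciable base = $339,300 − $68,100 = $271,200.
Annual expense = $271,200 / 8 = $33,900.
End of year 1: book value $305,400.
End of year 2: book value $271,500.
End of year 3: book value $237,600.
End of year 4: book value $203,700.
End of year 5: book value $169,800.
End of year 6: book value $135,900.
End of year 7: book value $102,000.
Accumulated through year 7 = $339,300 − $102,000 = $237,300.

$237,300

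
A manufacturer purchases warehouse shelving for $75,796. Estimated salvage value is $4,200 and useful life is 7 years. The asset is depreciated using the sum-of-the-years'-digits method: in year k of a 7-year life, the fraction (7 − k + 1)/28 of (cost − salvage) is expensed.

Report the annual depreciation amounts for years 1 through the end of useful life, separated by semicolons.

Depreciable base = $75,796 − $4,200 = $71,596.
Sum of the years' digits = 7+6+5+4+3+2+1 = 28.
Year 1: $71,596 × 7/28 = $17,899. Book value $57,897.
Year 2: $71,596 × 6/28 = $15,342. Book value $42,555.
Year 3: $71,596 × 5/28 = $12,785. Book value $29,770.
Year 4: $71,596 × 4/28 = $10,228. Book value $19,542.
Year 5: $71,596 × 3/28 = $7,671. Book value $11,871.
Year 6: $71,596 × 2/28 = $5,114. Book value $6,757.
Year 7: $71,596 × 1/28 = $2,557. Book value $4,200.

$17,899; $15,342; $12,785; $10,228; $7,671; $5,114; $2,557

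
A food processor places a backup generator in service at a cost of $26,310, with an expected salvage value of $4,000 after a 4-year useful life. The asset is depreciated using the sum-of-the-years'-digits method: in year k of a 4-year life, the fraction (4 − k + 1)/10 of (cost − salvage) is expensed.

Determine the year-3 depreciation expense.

Depreciable base = $26,310 − $4,000 = $22,310.
Sum of the years' digits = 4+3+2+1 = 10.
Year 1: $22,310 × 4/10 = $8,924. Book value $17,386.
Year 2: $22,310 × 3/10 = $6,693. Book value $10,693.
Year 3: $22,310 × 2/10 = $4,462. Book value $6,231.

$4,462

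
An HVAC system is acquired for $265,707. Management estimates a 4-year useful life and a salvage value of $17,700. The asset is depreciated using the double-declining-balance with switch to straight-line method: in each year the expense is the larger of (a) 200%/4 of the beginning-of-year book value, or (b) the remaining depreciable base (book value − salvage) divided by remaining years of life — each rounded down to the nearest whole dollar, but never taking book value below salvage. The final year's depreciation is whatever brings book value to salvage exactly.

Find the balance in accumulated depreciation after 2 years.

Depreciable base = $265,707 − $17,700 = $248,007.
Year 1: DB = ⌊$265,707 × 200%/4⌋ = $132,853; SL = ⌊$248,007/4⌋ = $62,001 → take DB $132,853. Book value $132,854.
Year 2: DB = ⌊$132,854 × 200%/4⌋ = $66,427; SL = ⌊$115,154/3⌋ = $38,384 → take DB $66,427. Book value $66,427.
Accumulated through year 2 = $265,707 − $66,427 = $199,280.

$199,280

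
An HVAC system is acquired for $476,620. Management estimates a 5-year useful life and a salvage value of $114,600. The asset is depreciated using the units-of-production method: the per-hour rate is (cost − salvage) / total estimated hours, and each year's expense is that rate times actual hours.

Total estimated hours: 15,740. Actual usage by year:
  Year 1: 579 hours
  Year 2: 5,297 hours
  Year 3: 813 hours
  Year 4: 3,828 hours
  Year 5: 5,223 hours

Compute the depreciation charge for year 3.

$18,699

Depreciable base = $476,620 − $114,600 = $362,020.
Rate = $362,020 / 15,740 hours = $23 per hour.
Year 1: 579 × $23 = $13,317. Book value $463,303.
Year 2: 5,297 × $23 = $121,831. Book value $341,472.
Year 3: 813 × $23 = $18,699. Book value $322,773.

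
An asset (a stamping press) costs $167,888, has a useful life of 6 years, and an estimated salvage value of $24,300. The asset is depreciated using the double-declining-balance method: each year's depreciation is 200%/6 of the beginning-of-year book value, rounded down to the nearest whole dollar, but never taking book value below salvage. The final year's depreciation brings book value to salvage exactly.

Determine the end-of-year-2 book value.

$74,618

Depreciable base = $167,888 − $24,300 = $143,588.
Year 1: ⌊$167,888 × 200%/6⌋ = $55,962. Book value $111,926.
Year 2: ⌊$111,926 × 200%/6⌋ = $37,308. Book value $74,618.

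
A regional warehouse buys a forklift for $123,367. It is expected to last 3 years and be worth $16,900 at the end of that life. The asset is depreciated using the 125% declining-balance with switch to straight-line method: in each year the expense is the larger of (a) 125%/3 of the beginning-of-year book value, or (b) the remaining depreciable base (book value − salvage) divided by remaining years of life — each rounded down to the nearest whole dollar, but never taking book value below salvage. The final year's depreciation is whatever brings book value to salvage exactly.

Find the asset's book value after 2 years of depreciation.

$41,980

Depreciable base = $123,367 − $16,900 = $106,467.
Year 1: DB = ⌊$123,367 × 125%/3⌋ = $51,402; SL = ⌊$106,467/3⌋ = $35,489 → take DB $51,402. Book value $71,965.
Year 2: DB = ⌊$71,965 × 125%/3⌋ = $29,985; SL = ⌊$55,065/2⌋ = $27,532 → take DB $29,985. Book value $41,980.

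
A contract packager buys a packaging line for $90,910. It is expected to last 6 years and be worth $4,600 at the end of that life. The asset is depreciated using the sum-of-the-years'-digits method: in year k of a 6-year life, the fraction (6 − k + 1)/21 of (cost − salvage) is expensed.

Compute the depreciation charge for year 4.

$12,330

Depreciable base = $90,910 − $4,600 = $86,310.
Sum of the years' digits = 6+5+4+3+2+1 = 21.
Year 1: $86,310 × 6/21 = $24,660. Book value $66,250.
Year 2: $86,310 × 5/21 = $20,550. Book value $45,700.
Year 3: $86,310 × 4/21 = $16,440. Book value $29,260.
Year 4: $86,310 × 3/21 = $12,330. Book value $16,930.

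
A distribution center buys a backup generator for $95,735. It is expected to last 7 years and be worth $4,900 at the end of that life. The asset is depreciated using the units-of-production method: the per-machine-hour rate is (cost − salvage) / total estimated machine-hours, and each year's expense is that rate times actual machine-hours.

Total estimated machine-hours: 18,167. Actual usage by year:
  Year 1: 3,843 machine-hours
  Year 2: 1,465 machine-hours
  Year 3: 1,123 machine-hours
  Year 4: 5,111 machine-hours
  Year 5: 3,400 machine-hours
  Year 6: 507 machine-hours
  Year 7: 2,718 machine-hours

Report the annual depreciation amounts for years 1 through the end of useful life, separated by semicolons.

Depreciable base = $95,735 − $4,900 = $90,835.
Rate = $90,835 / 18,167 machine-hours = $5 per machine-hour.
Year 1: 3,843 × $5 = $19,215. Book value $76,520.
Year 2: 1,465 × $5 = $7,325. Book value $69,195.
Year 3: 1,123 × $5 = $5,615. Book value $63,580.
Year 4: 5,111 × $5 = $25,555. Book value $38,025.
Year 5: 3,400 × $5 = $17,000. Book value $21,025.
Year 6: 507 × $5 = $2,535. Book value $18,490.
Year 7: 2,718 × $5 = $13,590. Book value $4,900.

$19,215; $7,325; $5,615; $25,555; $17,000; $2,535; $13,590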